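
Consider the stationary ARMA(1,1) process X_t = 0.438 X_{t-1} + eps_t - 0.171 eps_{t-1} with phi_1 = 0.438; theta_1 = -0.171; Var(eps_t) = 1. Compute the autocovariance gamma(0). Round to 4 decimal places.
\gamma(0) = 1.0882

Multiply the model equation by X_{t-k} and take expectations. With theta_0 = psi_0 = 1 and psi_j the MA(infinity) weights, this gives
  gamma(k) - sum_i phi_i gamma(k-i) = c_k,
  c_k = sigma^2 * sum_{j=k..q} theta_j psi_{j-k}   (c_k = 0 for k > q),
using gamma(-m) = gamma(m).
psi-weights needed (psi_j = theta_j + sum_i phi_i psi_{j-i}):
  psi_1 = theta_1 + phi_1 = -0.171 + (0.438) = 0.267
Right-hand sides:
  c_0 = sigma^2 (1 + theta_1 psi_1) = 1 * (1 + (-0.171)(0.267)) = 1 * 0.954343 = 0.954343
  c_1 = sigma^2 theta_1 = 1 * (-0.171) = -0.171
  c_2 = 0
Equations for k = 0 and k = 1 (AR order 1):
  gamma(0) = phi_1 gamma(1) + c_0
  gamma(1) = phi_1 gamma(0) + c_1
Substituting the second into the first: gamma(0) (1 - phi_1^2) = c_0 + phi_1 c_1, so
  gamma(0) = (c_0 + phi_1 c_1) / (1 - phi_1^2) = (0.954343 + (0.438)(-0.171)) / (1 - (0.438)^2) = 0.879445 / 0.808156 = 1.088212.
Therefore gamma(0) = 1.0882 (to 4 decimal places).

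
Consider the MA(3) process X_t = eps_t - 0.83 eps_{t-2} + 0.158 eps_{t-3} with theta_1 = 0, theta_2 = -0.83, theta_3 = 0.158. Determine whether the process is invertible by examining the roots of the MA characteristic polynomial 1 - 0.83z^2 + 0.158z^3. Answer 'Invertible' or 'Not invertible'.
\text{Invertible}

The MA(q) characteristic polynomial is P(z) = 1 - 0.83z^2 + 0.158z^3.
Invertibility requires all roots to lie outside the unit circle, i.e. |z| > 1 for every root.
Degree 3: look for a simple real root z0 first, then factor out (1 - z/z0) and solve the remaining quadratic.
Testing z0 = 5: P(5) = 1 + (0)(5) + (-0.83)(5)^2 + (0.158)(5)^3
  = 1 + (0) + (-20.75) + (19.75) = 0.  So z_0 = 5 is a root, |z_0| = 5.
Divide out the factor (1 - 0.2 z) = (1 - z/z0) (since 1/z0 = 0.2):
  P(z) = (1 - 0.2 z)(1 + (0.2) z + (-0.79) z^2)
  [check: z-coef 0.2 - (0.2) = 0; z^2-coef -0.79 - (0.2)(0.2) = -0.83; z^3-coef -(0.2)(-0.79) = 0.158.]
Remaining roots from the quadratic factor 1 + (0.2) z + (-0.79) z^2:
  Set 1 + (0.2) z + (-0.79) z^2 = 0, i.e. a z^2 + b z + c = 0 with a = -0.79, b = 0.2, c = 1.
  Discriminant D = b^2 - 4ac = (0.2)^2 - 4*(-0.79)*1 = 0.04 - (-3.16) = 3.2.
  D >= 0, so the roots are real: z = (-b +/- sqrt(D)) / (2a) = (-0.2 +/- 1.788854) / (-1.58).
    z_1 = (-0.2 + 1.788854) / (-1.58) = -1.0056,   |z_1| = 1.0056.
    z_2 = (-0.2 - 1.788854) / (-1.58) = 1.2588,   |z_2| = 1.2588.
Moduli of all roots: 5.0000, 1.0056, 1.2588.
All moduli strictly greater than 1? Yes.
Verdict: Invertible.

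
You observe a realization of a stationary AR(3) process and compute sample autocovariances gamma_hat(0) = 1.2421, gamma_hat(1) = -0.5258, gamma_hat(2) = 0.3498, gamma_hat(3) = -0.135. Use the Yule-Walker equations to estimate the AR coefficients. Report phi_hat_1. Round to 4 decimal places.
\hat\phi_{1} = -0.3780

The Yule-Walker equations for an AR(p) process read, in matrix form,
  Gamma_p phi = r_p,   with   (Gamma_p)_{ij} = gamma(|i - j|),
                       (r_p)_i = gamma(i),   i,j = 1..p.
Substitute the sample gammas (Toeplitz matrix and right-hand side of size 3):
  Gamma_p = [[1.2421, -0.5258, 0.3498], [-0.5258, 1.2421, -0.5258], [0.3498, -0.5258, 1.2421]]
  r_p     = [-0.5258, 0.3498, -0.135]
Written out (R1..R3):
  (R1) 1.2421 phi_1 - 0.5258 phi_2 + 0.3498 phi_3 = -0.5258
  (R2) -0.5258 phi_1 + 1.2421 phi_2 - 0.5258 phi_3 = 0.3498
  (R3) 0.3498 phi_1 - 0.5258 phi_2 + 1.2421 phi_3 = -0.135
Gaussian elimination:
  R2 <- R2 - (-0.5258/1.2421) R1 = R2 - (-0.423315) R1:  1.019521 phi_2 - 0.377724 phi_3 = 0.127221
  R3 <- R3 - (0.3498/1.2421) R1 = R3 - (0.28162) R1:  -0.377724 phi_2 + 1.143589 phi_3 = 0.013076
  R3 <- R3 - (-0.377724/1.019521) R2 = R3 - (-0.370492) R2:  1.003646 phi_3 = 0.06021
Back-substitution:
  phi_hat_3 = 0.06021 / 1.003646 = 0.059991
  phi_hat_2 = (0.127221 - (-0.377724)(0.059991)) / 1.019521 = 0.147011
  phi_hat_1 = (-0.5258 - (-0.5258)(0.147011) - (0.3498)(0.059991)) / 1.2421 = -0.377978
So phi_hat = [-0.3780, 0.1470, 0.0600].
Therefore phi_hat_1 = -0.3780.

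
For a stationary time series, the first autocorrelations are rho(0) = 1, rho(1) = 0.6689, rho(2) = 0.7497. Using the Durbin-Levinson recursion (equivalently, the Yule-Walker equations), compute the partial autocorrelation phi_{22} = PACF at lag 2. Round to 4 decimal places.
\phi_{22} = 0.5470

The PACF at lag k is phi_{kk}, the last component of the solution
to the Yule-Walker system G_k phi = r_k where
  (G_k)_{ij} = rho(|i - j|), (r_k)_i = rho(i), i,j = 1..k.
Equivalently, Durbin-Levinson gives phi_{kk} iteratively:
  phi_{11} = rho(1)
  phi_{kk} = [rho(k) - sum_{j=1..k-1} phi_{k-1,j} rho(k-j)]
            / [1 - sum_{j=1..k-1} phi_{k-1,j} rho(j)],
  phi_{k,j} = phi_{k-1,j} - phi_{kk} phi_{k-1,k-j},  j = 1..k-1.
Step k = 1:
  phi_11 = rho(1) = 0.6689.
Step k = 2:
  phi_22 = [rho(2) - phi_11 rho(1)] / [1 - phi_11 rho(1)] = [0.7497 - (0.6689)(0.6689)] / [1 - (0.6689)(0.6689)]
         = 0.30227279 / 0.55257279 = 0.547.
Therefore phi_{22} = 0.5470.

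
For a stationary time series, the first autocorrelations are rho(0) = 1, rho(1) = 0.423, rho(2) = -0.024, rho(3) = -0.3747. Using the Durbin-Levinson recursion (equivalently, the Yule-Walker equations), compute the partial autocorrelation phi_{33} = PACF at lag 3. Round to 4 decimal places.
\phi_{33} = -0.3340

The PACF at lag k is phi_{kk}, the last component of the solution
to the Yule-Walker system G_k phi = r_k where
  (G_k)_{ij} = rho(|i - j|), (r_k)_i = rho(i), i,j = 1..k.
Equivalently, Durbin-Levinson gives phi_{kk} iteratively:
  phi_{11} = rho(1)
  phi_{kk} = [rho(k) - sum_{j=1..k-1} phi_{k-1,j} rho(k-j)]
            / [1 - sum_{j=1..k-1} phi_{k-1,j} rho(j)],
  phi_{k,j} = phi_{k-1,j} - phi_{kk} phi_{k-1,k-j},  j = 1..k-1.
Step k = 1:
  phi_11 = rho(1) = 0.423.
Step k = 2:
  phi_22 = [rho(2) - phi_11 rho(1)] / [1 - phi_11 rho(1)] = [-0.024 - (0.423)(0.423)] / [1 - (0.423)(0.423)]
         = -0.202929 / 0.821071 = -0.247152.
  Update: phi_21 = phi_11 - phi_22 phi_11 = 0.423 - (-0.247152)(0.423) = 0.527545.
Step k = 3:
  phi_33 = [rho(3) - phi_21 rho(2) - phi_22 rho(1)] / [1 - phi_21 rho(1) - phi_22 rho(2)]
    numerator   = -0.3747 - (0.527545)(-0.024) - (-0.247152)(0.423) = -0.2574938
    denominator = 1 - (0.527545)(0.423) - (-0.247152)(-0.024) = 0.77091678
  phi_33 = -0.2574938 / 0.77091678 = -0.334.
Therefore phi_{33} = -0.3340.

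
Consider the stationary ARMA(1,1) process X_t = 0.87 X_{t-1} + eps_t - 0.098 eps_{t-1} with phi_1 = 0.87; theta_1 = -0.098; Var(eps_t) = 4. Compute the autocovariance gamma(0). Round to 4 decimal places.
\gamma(0) = 13.8064

Multiply the model equation by X_{t-k} and take expectations. With theta_0 = psi_0 = 1 and psi_j the MA(infinity) weights, this gives
  gamma(k) - sum_i phi_i gamma(k-i) = c_k,
  c_k = sigma^2 * sum_{j=k..q} theta_j psi_{j-k}   (c_k = 0 for k > q),
using gamma(-m) = gamma(m).
psi-weights needed (psi_j = theta_j + sum_i phi_i psi_{j-i}):
  psi_1 = theta_1 + phi_1 = -0.098 + (0.87) = 0.772
Right-hand sides:
  c_0 = sigma^2 (1 + theta_1 psi_1) = 4 * (1 + (-0.098)(0.772)) = 4 * 0.924344 = 3.697376
  c_1 = sigma^2 theta_1 = 4 * (-0.098) = -0.392
  c_2 = 0
Equations for k = 0 and k = 1 (AR order 1):
  gamma(0) = phi_1 gamma(1) + c_0
  gamma(1) = phi_1 gamma(0) + c_1
Substituting the second into the first: gamma(0) (1 - phi_1^2) = c_0 + phi_1 c_1, so
  gamma(0) = (c_0 + phi_1 c_1) / (1 - phi_1^2) = (3.697376 + (0.87)(-0.392)) / (1 - (0.87)^2) = 3.356336 / 0.2431 = 13.806401.
Therefore gamma(0) = 13.8064 (to 4 decimal places).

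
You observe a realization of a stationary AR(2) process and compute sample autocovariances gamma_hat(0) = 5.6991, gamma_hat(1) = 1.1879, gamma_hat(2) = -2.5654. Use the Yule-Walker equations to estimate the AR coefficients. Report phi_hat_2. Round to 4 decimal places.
\hat\phi_{2} = -0.5160

The Yule-Walker equations for an AR(p) process read, in matrix form,
  Gamma_p phi = r_p,   with   (Gamma_p)_{ij} = gamma(|i - j|),
                       (r_p)_i = gamma(i),   i,j = 1..p.
Substitute the sample gammas (Toeplitz matrix and right-hand side of size 2):
  Gamma_p = [[5.6991, 1.1879], [1.1879, 5.6991]]
  r_p     = [1.1879, -2.5654]
Written out:
  5.6991 phi_1 + 1.1879 phi_2 = 1.1879
  1.1879 phi_1 + 5.6991 phi_2 = -2.5654
Solve by Cramer's rule:
  det = gamma(0)^2 - gamma(1)^2 = (5.6991)^2 - (1.1879)^2 = 32.47974081 - 1.41110641 = 31.0686344
  phi_hat_1 = [gamma(1) gamma(0) - gamma(1) gamma(2)] / det = [(1.1879)(5.6991) - (1.1879)(-2.5654)] / 31.0686344 = 9.81739955 / 31.0686344 = 0.316
  phi_hat_2 = [gamma(0) gamma(2) - gamma(1)^2] / det = [(5.6991)(-2.5654) - (1.1879)^2] / 31.0686344 = -16.03157755 / 31.0686344 = -0.516
So phi_hat = [0.3160, -0.5160].
Therefore phi_hat_2 = -0.5160.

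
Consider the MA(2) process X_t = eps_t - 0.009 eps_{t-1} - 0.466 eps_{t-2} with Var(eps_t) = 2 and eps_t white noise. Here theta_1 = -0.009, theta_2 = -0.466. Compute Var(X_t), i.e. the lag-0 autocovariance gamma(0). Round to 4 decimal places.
\gamma(0) = 2.4345

For an MA(q) process X_t = eps_t + sum_i theta_i eps_{t-i} with
Var(eps_t) = sigma^2, the variance is
  gamma(0) = sigma^2 * (1 + sum_i theta_i^2).
  sum_i theta_i^2 = (-0.009)^2 + (-0.466)^2 = 0.000081 + 0.217156 = 0.217237.
  gamma(0) = 2 * (1 + 0.217237) = 2 * 1.217237 = 2.434474, which rounds to 2.4345.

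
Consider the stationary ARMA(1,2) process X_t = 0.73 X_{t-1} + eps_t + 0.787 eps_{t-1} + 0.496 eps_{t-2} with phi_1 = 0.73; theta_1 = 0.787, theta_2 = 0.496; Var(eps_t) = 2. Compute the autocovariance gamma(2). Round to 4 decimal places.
\gamma(2) = 12.6243

Multiply the model equation by X_{t-k} and take expectations. With theta_0 = psi_0 = 1 and psi_j the MA(infinity) weights, this gives
  gamma(k) - sum_i phi_i gamma(k-i) = c_k,
  c_k = sigma^2 * sum_{j=k..q} theta_j psi_{j-k}   (c_k = 0 for k > q),
using gamma(-m) = gamma(m).
psi-weights needed (psi_j = theta_j + sum_i phi_i psi_{j-i}):
  psi_1 = theta_1 + phi_1 = 0.787 + (0.73) = 1.517
  psi_2 = theta_2 + phi_1 psi_1 = 0.496 + (0.73)(1.517) = 1.60341
Right-hand sides:
  c_0 = sigma^2 (1 + theta_1 psi_1 + theta_2 psi_2) = 2 * (1 + (0.787)(1.517) + (0.496)(1.60341)) = 2 * 2.98917 = 5.978341
  c_1 = sigma^2 (theta_1 + theta_2 psi_1) = 2 * (0.787 + (0.496)(1.517)) = 3.078864
  c_2 = sigma^2 theta_2 = 2 * (0.496) = 0.992
Equations for k = 0 and k = 1 (AR order 1):
  gamma(0) = phi_1 gamma(1) + c_0
  gamma(1) = phi_1 gamma(0) + c_1
Substituting the second into the first: gamma(0) (1 - phi_1^2) = c_0 + phi_1 c_1, so
  gamma(0) = (c_0 + phi_1 c_1) / (1 - phi_1^2) = (5.978341 + (0.73)(3.078864)) / (1 - (0.73)^2) = 8.225911 / 0.4671 = 17.6106.
  gamma(1) = phi_1 gamma(0) + c_1 = (0.73)(17.6106) + (3.078864) = 15.934602.
For k = 2: gamma(2) = phi_1 gamma(1) + c_2
  = (0.73)(15.934602) + (0.992) = 12.62426.
Therefore gamma(2) = 12.6243 (to 4 decimal places).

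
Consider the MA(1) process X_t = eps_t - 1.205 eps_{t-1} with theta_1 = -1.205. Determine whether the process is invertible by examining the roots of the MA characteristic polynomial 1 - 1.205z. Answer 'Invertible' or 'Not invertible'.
\text{Not invertible}

The MA(q) characteristic polynomial is P(z) = 1 - 1.205z.
Invertibility requires all roots to lie outside the unit circle, i.e. |z| > 1 for every root.
This is linear in z: 1 + (-1.205) z = 0  =>  z = -1/(-1.205) = 0.829876,  |z| = 0.829876.
Moduli of all roots: 0.8299.
All moduli strictly greater than 1? No.
Verdict: Not invertible.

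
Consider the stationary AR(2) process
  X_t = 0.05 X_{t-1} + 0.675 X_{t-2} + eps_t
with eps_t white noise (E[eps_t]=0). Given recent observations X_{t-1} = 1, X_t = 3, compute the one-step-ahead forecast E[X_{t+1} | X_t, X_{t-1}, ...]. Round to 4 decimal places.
E[X_{t+1} \mid \mathcal F_t] = 0.8250

For an AR(p) model X_t = c + sum_i phi_i X_{t-i} + eps_t, the
one-step-ahead conditional mean is
  E[X_{t+1} | X_t, ...] = c + sum_i phi_i X_{t+1-i}.
Substitute known values:
  E[X_{t+1} | ...] = (0.05) * (3) + (0.675) * (1)
                   = 0.8250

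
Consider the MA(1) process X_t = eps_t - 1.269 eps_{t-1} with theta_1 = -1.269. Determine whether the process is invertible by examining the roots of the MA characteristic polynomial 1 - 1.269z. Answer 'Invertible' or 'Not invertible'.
\text{Not invertible}

The MA(q) characteristic polynomial is P(z) = 1 - 1.269z.
Invertibility requires all roots to lie outside the unit circle, i.e. |z| > 1 for every root.
This is linear in z: 1 + (-1.269) z = 0  =>  z = -1/(-1.269) = 0.788022,  |z| = 0.788022.
Moduli of all roots: 0.7880.
All moduli strictly greater than 1? No.
Verdict: Not invertible.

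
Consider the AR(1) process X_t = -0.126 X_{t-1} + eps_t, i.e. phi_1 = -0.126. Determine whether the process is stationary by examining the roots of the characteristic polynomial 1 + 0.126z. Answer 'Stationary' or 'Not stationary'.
\text{Stationary}

The AR(p) characteristic polynomial is P(z) = 1 + 0.126z.
Stationarity requires all roots to lie outside the unit circle, i.e. |z| > 1 for every root.
This is linear in z: 1 + (0.126) z = 0  =>  z = -1/(0.126) = -7.936508,  |z| = 7.936508.
Moduli of all roots: 7.9365.
All moduli strictly greater than 1? Yes.
Verdict: Stationary.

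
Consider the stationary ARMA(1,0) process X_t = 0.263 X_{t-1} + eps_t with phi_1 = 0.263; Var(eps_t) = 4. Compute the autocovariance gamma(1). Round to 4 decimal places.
\gamma(1) = 1.1302

Multiply the model equation by X_{t-k} and take expectations. With theta_0 = psi_0 = 1 and psi_j the MA(infinity) weights, this gives
  gamma(k) - sum_i phi_i gamma(k-i) = c_k,
  c_k = sigma^2 * sum_{j=k..q} theta_j psi_{j-k}   (c_k = 0 for k > q),
using gamma(-m) = gamma(m).
Pure AR (q = 0): c_0 = sigma^2 = 4, c_k = 0 for k >= 1.
Equations for k = 0 and k = 1 (AR order 1):
  gamma(0) = phi_1 gamma(1) + c_0
  gamma(1) = phi_1 gamma(0) + c_1
Substituting the second into the first: gamma(0) (1 - phi_1^2) = c_0 + phi_1 c_1, so
  gamma(0) = c_0 / (1 - phi_1^2) = 4 / (1 - (0.263)^2) = 4 / 0.930831 = 4.297235.
  gamma(1) = phi_1 gamma(0) = (0.263)(4.297235) = 1.130173.
Therefore gamma(1) = 1.1302 (to 4 decimal places).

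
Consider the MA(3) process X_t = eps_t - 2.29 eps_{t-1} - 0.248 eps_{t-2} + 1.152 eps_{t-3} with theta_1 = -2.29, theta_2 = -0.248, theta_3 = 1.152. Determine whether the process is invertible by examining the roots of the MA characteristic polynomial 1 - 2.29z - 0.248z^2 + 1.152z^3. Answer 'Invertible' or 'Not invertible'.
\text{Not invertible}

The MA(q) characteristic polynomial is P(z) = 1 - 2.29z - 0.248z^2 + 1.152z^3.
Invertibility requires all roots to lie outside the unit circle, i.e. |z| > 1 for every root.
Degree 3: look for a simple real root z0 first, then factor out (1 - z/z0) and solve the remaining quadratic.
Testing z0 = 1.25: P(1.25) = 1 + (-2.29)(1.25) + (-0.248)(1.25)^2 + (1.152)(1.25)^3
  = 1 + (-2.8625) + (-0.3875) + (2.25) = 0.  So z_0 = 1.25 is a root, |z_0| = 1.25.
Divide out the factor (1 - 0.8 z) = (1 - z/z0) (since 1/z0 = 0.8):
  P(z) = (1 - 0.8 z)(1 + (-1.49) z + (-1.44) z^2)
  [check: z-coef -1.49 - (0.8) = -2.29; z^2-coef -1.44 - (0.8)(-1.49) = -0.248; z^3-coef -(0.8)(-1.44) = 1.152.]
Remaining roots from the quadratic factor 1 + (-1.49) z + (-1.44) z^2:
  Set 1 + (-1.49) z + (-1.44) z^2 = 0, i.e. a z^2 + b z + c = 0 with a = -1.44, b = -1.49, c = 1.
  Discriminant D = b^2 - 4ac = (-1.49)^2 - 4*(-1.44)*1 = 2.2201 - (-5.76) = 7.9801.
  D >= 0, so the roots are real: z = (-b +/- sqrt(D)) / (2a) = (1.49 +/- 2.824907) / (-2.88).
    z_1 = (1.49 + 2.824907) / (-2.88) = -1.4982,   |z_1| = 1.4982.
    z_2 = (1.49 - 2.824907) / (-2.88) = 0.4635,   |z_2| = 0.4635.
Moduli of all roots: 1.2500, 1.4982, 0.4635.
All moduli strictly greater than 1? No.
Verdict: Not invertible.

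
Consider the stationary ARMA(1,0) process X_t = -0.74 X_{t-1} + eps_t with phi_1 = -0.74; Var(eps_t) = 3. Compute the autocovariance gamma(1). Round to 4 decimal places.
\gamma(1) = -4.9072

Multiply the model equation by X_{t-k} and take expectations. With theta_0 = psi_0 = 1 and psi_j the MA(infinity) weights, this gives
  gamma(k) - sum_i phi_i gamma(k-i) = c_k,
  c_k = sigma^2 * sum_{j=k..q} theta_j psi_{j-k}   (c_k = 0 for k > q),
using gamma(-m) = gamma(m).
Pure AR (q = 0): c_0 = sigma^2 = 3, c_k = 0 for k >= 1.
Equations for k = 0 and k = 1 (AR order 1):
  gamma(0) = phi_1 gamma(1) + c_0
  gamma(1) = phi_1 gamma(0) + c_1
Substituting the second into the first: gamma(0) (1 - phi_1^2) = c_0 + phi_1 c_1, so
  gamma(0) = c_0 / (1 - phi_1^2) = 3 / (1 - (-0.74)^2) = 3 / 0.4524 = 6.6313.
  gamma(1) = phi_1 gamma(0) = (-0.74)(6.6313) = -4.907162.
Therefore gamma(1) = -4.9072 (to 4 decimal places).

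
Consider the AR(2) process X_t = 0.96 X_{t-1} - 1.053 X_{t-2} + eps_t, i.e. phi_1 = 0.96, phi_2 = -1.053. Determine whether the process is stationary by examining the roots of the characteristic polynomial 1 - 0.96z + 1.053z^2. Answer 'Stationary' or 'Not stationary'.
\text{Not stationary}

The AR(p) characteristic polynomial is P(z) = 1 - 0.96z + 1.053z^2.
Stationarity requires all roots to lie outside the unit circle, i.e. |z| > 1 for every root.
Set 1 + (-0.96) z + (1.053) z^2 = 0, i.e. a z^2 + b z + c = 0 with a = 1.053, b = -0.96, c = 1.
Discriminant D = b^2 - 4ac = (-0.96)^2 - 4*(1.053)*1 = 0.9216 - (4.212) = -3.2904.
D < 0, so the roots are the complex-conjugate pair z = (-b +/- i sqrt(-D)) / (2a) = 0.4558 +/- 0.8613i.
For a conjugate pair |z|^2 = z * conj(z) = (product of roots) = c/a = 1/(1.053) = 0.949668, so |z| = sqrt(0.949668) = 0.9745 for both roots.
Moduli of all roots: 0.9745, 0.9745.
All moduli strictly greater than 1? No.
Verdict: Not stationary.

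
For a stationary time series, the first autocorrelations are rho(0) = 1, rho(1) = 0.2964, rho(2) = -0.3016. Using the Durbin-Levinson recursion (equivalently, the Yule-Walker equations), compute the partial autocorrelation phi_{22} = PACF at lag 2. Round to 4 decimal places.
\phi_{22} = -0.4270

The PACF at lag k is phi_{kk}, the last component of the solution
to the Yule-Walker system G_k phi = r_k where
  (G_k)_{ij} = rho(|i - j|), (r_k)_i = rho(i), i,j = 1..k.
Equivalently, Durbin-Levinson gives phi_{kk} iteratively:
  phi_{11} = rho(1)
  phi_{kk} = [rho(k) - sum_{j=1..k-1} phi_{k-1,j} rho(k-j)]
            / [1 - sum_{j=1..k-1} phi_{k-1,j} rho(j)],
  phi_{k,j} = phi_{k-1,j} - phi_{kk} phi_{k-1,k-j},  j = 1..k-1.
Step k = 1:
  phi_11 = rho(1) = 0.2964.
Step k = 2:
  phi_22 = [rho(2) - phi_11 rho(1)] / [1 - phi_11 rho(1)] = [-0.3016 - (0.2964)(0.2964)] / [1 - (0.2964)(0.2964)]
         = -0.38945296 / 0.91214704 = -0.427.
Therefore phi_{22} = -0.4270.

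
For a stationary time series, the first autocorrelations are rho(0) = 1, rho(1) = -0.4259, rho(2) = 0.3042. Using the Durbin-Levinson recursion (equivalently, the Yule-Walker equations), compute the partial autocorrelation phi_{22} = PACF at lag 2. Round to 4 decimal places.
\phi_{22} = 0.1500

The PACF at lag k is phi_{kk}, the last component of the solution
to the Yule-Walker system G_k phi = r_k where
  (G_k)_{ij} = rho(|i - j|), (r_k)_i = rho(i), i,j = 1..k.
Equivalently, Durbin-Levinson gives phi_{kk} iteratively:
  phi_{11} = rho(1)
  phi_{kk} = [rho(k) - sum_{j=1..k-1} phi_{k-1,j} rho(k-j)]
            / [1 - sum_{j=1..k-1} phi_{k-1,j} rho(j)],
  phi_{k,j} = phi_{k-1,j} - phi_{kk} phi_{k-1,k-j},  j = 1..k-1.
Step k = 1:
  phi_11 = rho(1) = -0.4259.
Step k = 2:
  phi_22 = [rho(2) - phi_11 rho(1)] / [1 - phi_11 rho(1)] = [0.3042 - (-0.4259)(-0.4259)] / [1 - (-0.4259)(-0.4259)]
         = 0.12280919 / 0.81860919 = 0.15.
Therefore phi_{22} = 0.1500.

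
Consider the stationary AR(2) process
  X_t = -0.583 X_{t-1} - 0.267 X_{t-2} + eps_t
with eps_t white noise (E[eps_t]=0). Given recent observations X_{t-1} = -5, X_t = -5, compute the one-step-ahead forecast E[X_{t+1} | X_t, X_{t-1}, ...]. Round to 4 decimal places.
E[X_{t+1} \mid \mathcal F_t] = 4.2500

For an AR(p) model X_t = c + sum_i phi_i X_{t-i} + eps_t, the
one-step-ahead conditional mean is
  E[X_{t+1} | X_t, ...] = c + sum_i phi_i X_{t+1-i}.
Substitute known values:
  E[X_{t+1} | ...] = (-0.583) * (-5) + (-0.267) * (-5)
                   = 4.2500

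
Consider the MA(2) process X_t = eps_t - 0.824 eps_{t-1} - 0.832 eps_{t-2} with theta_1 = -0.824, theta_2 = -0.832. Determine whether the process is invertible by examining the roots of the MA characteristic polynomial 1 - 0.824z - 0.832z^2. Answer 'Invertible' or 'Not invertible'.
\text{Not invertible}

The MA(q) characteristic polynomial is P(z) = 1 - 0.824z - 0.832z^2.
Invertibility requires all roots to lie outside the unit circle, i.e. |z| > 1 for every root.
Set 1 + (-0.824) z + (-0.832) z^2 = 0, i.e. a z^2 + b z + c = 0 with a = -0.832, b = -0.824, c = 1.
Discriminant D = b^2 - 4ac = (-0.824)^2 - 4*(-0.832)*1 = 0.678976 - (-3.328) = 4.006976.
D >= 0, so the roots are real: z = (-b +/- sqrt(D)) / (2a) = (0.824 +/- 2.001743) / (-1.664).
  z_1 = (0.824 + 2.001743) / (-1.664) = -1.6982,   |z_1| = 1.6982.
  z_2 = (0.824 - 2.001743) / (-1.664) = 0.7078,   |z_2| = 0.7078.
Moduli of all roots: 1.6982, 0.7078.
All moduli strictly greater than 1? No.
Verdict: Not invertible.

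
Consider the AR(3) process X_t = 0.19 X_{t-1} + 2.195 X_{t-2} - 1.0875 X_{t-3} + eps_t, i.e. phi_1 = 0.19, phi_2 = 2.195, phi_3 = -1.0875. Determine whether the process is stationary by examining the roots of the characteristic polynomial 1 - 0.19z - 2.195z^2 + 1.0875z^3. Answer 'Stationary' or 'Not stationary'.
\text{Not stationary}

The AR(p) characteristic polynomial is P(z) = 1 - 0.19z - 2.195z^2 + 1.0875z^3.
Stationarity requires all roots to lie outside the unit circle, i.e. |z| > 1 for every root.
Degree 3: look for a simple real root z0 first, then factor out (1 - z/z0) and solve the remaining quadratic.
Testing z0 = 0.8: P(0.8) = 1 + (-0.19)(0.8) + (-2.195)(0.8)^2 + (1.0875)(0.8)^3
  = 1 + (-0.152) + (-1.4048) + (0.5568) = 0.  So z_0 = 0.8 is a root, |z_0| = 0.8.
Divide out the factor (1 - 1.25 z) = (1 - z/z0) (since 1/z0 = 1.25):
  P(z) = (1 - 1.25 z)(1 + (1.06) z + (-0.87) z^2)
  [check: z-coef 1.06 - (1.25) = -0.19; z^2-coef -0.87 - (1.25)(1.06) = -2.195; z^3-coef -(1.25)(-0.87) = 1.0875.]
Remaining roots from the quadratic factor 1 + (1.06) z + (-0.87) z^2:
  Set 1 + (1.06) z + (-0.87) z^2 = 0, i.e. a z^2 + b z + c = 0 with a = -0.87, b = 1.06, c = 1.
  Discriminant D = b^2 - 4ac = (1.06)^2 - 4*(-0.87)*1 = 1.1236 - (-3.48) = 4.6036.
  D >= 0, so the roots are real: z = (-b +/- sqrt(D)) / (2a) = (-1.06 +/- 2.1456) / (-1.74).
    z_1 = (-1.06 + 2.1456) / (-1.74) = -0.6239,   |z_1| = 0.6239.
    z_2 = (-1.06 - 2.1456) / (-1.74) = 1.8423,   |z_2| = 1.8423.
Moduli of all roots: 0.8000, 0.6239, 1.8423.
All moduli strictly greater than 1? No.
Verdict: Not stationary.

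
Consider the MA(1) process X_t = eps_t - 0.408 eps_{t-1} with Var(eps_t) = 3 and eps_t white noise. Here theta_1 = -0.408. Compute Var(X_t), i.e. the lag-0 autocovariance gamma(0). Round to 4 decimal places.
\gamma(0) = 3.4994

For an MA(q) process X_t = eps_t + sum_i theta_i eps_{t-i} with
Var(eps_t) = sigma^2, the variance is
  gamma(0) = sigma^2 * (1 + sum_i theta_i^2).
  sum_i theta_i^2 = (-0.408)^2 = 0.166464.
  gamma(0) = 3 * (1 + 0.166464) = 3 * 1.166464 = 3.499392, which rounds to 3.4994.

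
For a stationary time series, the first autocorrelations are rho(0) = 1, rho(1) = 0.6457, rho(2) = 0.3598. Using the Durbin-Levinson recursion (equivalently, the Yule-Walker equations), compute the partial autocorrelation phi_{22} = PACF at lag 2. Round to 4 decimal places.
\phi_{22} = -0.0980

The PACF at lag k is phi_{kk}, the last component of the solution
to the Yule-Walker system G_k phi = r_k where
  (G_k)_{ij} = rho(|i - j|), (r_k)_i = rho(i), i,j = 1..k.
Equivalently, Durbin-Levinson gives phi_{kk} iteratively:
  phi_{11} = rho(1)
  phi_{kk} = [rho(k) - sum_{j=1..k-1} phi_{k-1,j} rho(k-j)]
            / [1 - sum_{j=1..k-1} phi_{k-1,j} rho(j)],
  phi_{k,j} = phi_{k-1,j} - phi_{kk} phi_{k-1,k-j},  j = 1..k-1.
Step k = 1:
  phi_11 = rho(1) = 0.6457.
Step k = 2:
  phi_22 = [rho(2) - phi_11 rho(1)] / [1 - phi_11 rho(1)] = [0.3598 - (0.6457)(0.6457)] / [1 - (0.6457)(0.6457)]
         = -0.05712849 / 0.58307151 = -0.098.
Therefore phi_{22} = -0.0980.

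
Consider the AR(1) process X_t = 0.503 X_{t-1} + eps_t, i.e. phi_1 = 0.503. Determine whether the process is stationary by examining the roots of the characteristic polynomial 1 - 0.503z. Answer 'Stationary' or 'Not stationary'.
\text{Stationary}

The AR(p) characteristic polynomial is P(z) = 1 - 0.503z.
Stationarity requires all roots to lie outside the unit circle, i.e. |z| > 1 for every root.
This is linear in z: 1 + (-0.503) z = 0  =>  z = -1/(-0.503) = 1.988072,  |z| = 1.988072.
Moduli of all roots: 1.9881.
All moduli strictly greater than 1? Yes.
Verdict: Stationary.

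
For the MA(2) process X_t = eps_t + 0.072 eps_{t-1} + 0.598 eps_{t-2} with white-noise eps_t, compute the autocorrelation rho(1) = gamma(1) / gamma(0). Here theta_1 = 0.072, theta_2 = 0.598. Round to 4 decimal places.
\rho(1) = 0.0844

For an MA(q) process with theta_0 = 1, the autocovariance is
  gamma(k) = sigma^2 * sum_{i=0..q-k} theta_i * theta_{i+k},
and rho(k) = gamma(k) / gamma(0). Sigma^2 cancels.
  numerator   = (1)*(0.072) + (0.072)*(0.598) = 0.115056.
  denominator = (1)^2 + (0.072)^2 + (0.598)^2 = 1.362788.
  rho(1) = 0.115056 / 1.362788 = 0.0844.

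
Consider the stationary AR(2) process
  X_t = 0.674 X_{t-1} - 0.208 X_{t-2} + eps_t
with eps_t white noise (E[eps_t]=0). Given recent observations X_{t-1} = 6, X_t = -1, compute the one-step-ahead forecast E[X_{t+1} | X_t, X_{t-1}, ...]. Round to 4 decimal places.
E[X_{t+1} \mid \mathcal F_t] = -1.9220

For an AR(p) model X_t = c + sum_i phi_i X_{t-i} + eps_t, the
one-step-ahead conditional mean is
  E[X_{t+1} | X_t, ...] = c + sum_i phi_i X_{t+1-i}.
Substitute known values:
  E[X_{t+1} | ...] = (0.674) * (-1) + (-0.208) * (6)
                   = -1.9220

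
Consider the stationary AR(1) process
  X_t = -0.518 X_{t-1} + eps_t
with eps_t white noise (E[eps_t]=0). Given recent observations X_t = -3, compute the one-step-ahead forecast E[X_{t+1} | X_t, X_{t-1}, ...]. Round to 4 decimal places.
E[X_{t+1} \mid \mathcal F_t] = 1.5540

For an AR(p) model X_t = c + sum_i phi_i X_{t-i} + eps_t, the
one-step-ahead conditional mean is
  E[X_{t+1} | X_t, ...] = c + sum_i phi_i X_{t+1-i}.
Substitute known values:
  E[X_{t+1} | ...] = (-0.518) * (-3)
                   = 1.5540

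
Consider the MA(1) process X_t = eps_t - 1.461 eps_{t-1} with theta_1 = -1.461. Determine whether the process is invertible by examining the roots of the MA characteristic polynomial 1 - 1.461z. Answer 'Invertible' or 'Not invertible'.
\text{Not invertible}

The MA(q) characteristic polynomial is P(z) = 1 - 1.461z.
Invertibility requires all roots to lie outside the unit circle, i.e. |z| > 1 for every root.
This is linear in z: 1 + (-1.461) z = 0  =>  z = -1/(-1.461) = 0.684463,  |z| = 0.684463.
Moduli of all roots: 0.6845.
All moduli strictly greater than 1? No.
Verdict: Not invertible.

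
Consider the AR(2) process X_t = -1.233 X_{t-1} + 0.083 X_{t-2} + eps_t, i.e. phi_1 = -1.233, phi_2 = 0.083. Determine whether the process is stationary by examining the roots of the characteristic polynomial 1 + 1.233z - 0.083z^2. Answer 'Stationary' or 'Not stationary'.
\text{Not stationary}

The AR(p) characteristic polynomial is P(z) = 1 + 1.233z - 0.083z^2.
Stationarity requires all roots to lie outside the unit circle, i.e. |z| > 1 for every root.
Set 1 + (1.233) z + (-0.083) z^2 = 0, i.e. a z^2 + b z + c = 0 with a = -0.083, b = 1.233, c = 1.
Discriminant D = b^2 - 4ac = (1.233)^2 - 4*(-0.083)*1 = 1.520289 - (-0.332) = 1.852289.
D >= 0, so the roots are real: z = (-b +/- sqrt(D)) / (2a) = (-1.233 +/- 1.360988) / (-0.166).
  z_1 = (-1.233 + 1.360988) / (-0.166) = -0.771,   |z_1| = 0.771.
  z_2 = (-1.233 - 1.360988) / (-0.166) = 15.6264,   |z_2| = 15.6264.
Moduli of all roots: 0.7710, 15.6264.
All moduli strictly greater than 1? No.
Verdict: Not stationary.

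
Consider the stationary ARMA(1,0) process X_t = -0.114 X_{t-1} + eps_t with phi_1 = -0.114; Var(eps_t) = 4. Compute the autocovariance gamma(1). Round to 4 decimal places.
\gamma(1) = -0.4620

Multiply the model equation by X_{t-k} and take expectations. With theta_0 = psi_0 = 1 and psi_j the MA(infinity) weights, this gives
  gamma(k) - sum_i phi_i gamma(k-i) = c_k,
  c_k = sigma^2 * sum_{j=k..q} theta_j psi_{j-k}   (c_k = 0 for k > q),
using gamma(-m) = gamma(m).
Pure AR (q = 0): c_0 = sigma^2 = 4, c_k = 0 for k >= 1.
Equations for k = 0 and k = 1 (AR order 1):
  gamma(0) = phi_1 gamma(1) + c_0
  gamma(1) = phi_1 gamma(0) + c_1
Substituting the second into the first: gamma(0) (1 - phi_1^2) = c_0 + phi_1 c_1, so
  gamma(0) = c_0 / (1 - phi_1^2) = 4 / (1 - (-0.114)^2) = 4 / 0.987004 = 4.052668.
  gamma(1) = phi_1 gamma(0) = (-0.114)(4.052668) = -0.462004.
Therefore gamma(1) = -0.4620 (to 4 decimal places).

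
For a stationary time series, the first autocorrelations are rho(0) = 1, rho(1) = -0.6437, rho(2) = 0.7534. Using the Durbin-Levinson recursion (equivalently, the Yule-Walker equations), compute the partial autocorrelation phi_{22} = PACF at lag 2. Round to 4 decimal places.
\phi_{22} = 0.5789

The PACF at lag k is phi_{kk}, the last component of the solution
to the Yule-Walker system G_k phi = r_k where
  (G_k)_{ij} = rho(|i - j|), (r_k)_i = rho(i), i,j = 1..k.
Equivalently, Durbin-Levinson gives phi_{kk} iteratively:
  phi_{11} = rho(1)
  phi_{kk} = [rho(k) - sum_{j=1..k-1} phi_{k-1,j} rho(k-j)]
            / [1 - sum_{j=1..k-1} phi_{k-1,j} rho(j)],
  phi_{k,j} = phi_{k-1,j} - phi_{kk} phi_{k-1,k-j},  j = 1..k-1.
Step k = 1:
  phi_11 = rho(1) = -0.6437.
Step k = 2:
  phi_22 = [rho(2) - phi_11 rho(1)] / [1 - phi_11 rho(1)] = [0.7534 - (-0.6437)(-0.6437)] / [1 - (-0.6437)(-0.6437)]
         = 0.33905031 / 0.58565031 = 0.5789.
Therefore phi_{22} = 0.5789.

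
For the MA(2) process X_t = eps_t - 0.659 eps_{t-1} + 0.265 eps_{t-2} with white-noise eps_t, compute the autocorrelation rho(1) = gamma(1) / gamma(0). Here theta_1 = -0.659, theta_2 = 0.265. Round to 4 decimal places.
\rho(1) = -0.5541

For an MA(q) process with theta_0 = 1, the autocovariance is
  gamma(k) = sigma^2 * sum_{i=0..q-k} theta_i * theta_{i+k},
and rho(k) = gamma(k) / gamma(0). Sigma^2 cancels.
  numerator   = (1)*(-0.659) + (-0.659)*(0.265) = -0.833635.
  denominator = (1)^2 + (-0.659)^2 + (0.265)^2 = 1.504506.
  rho(1) = -0.833635 / 1.504506 = -0.5541.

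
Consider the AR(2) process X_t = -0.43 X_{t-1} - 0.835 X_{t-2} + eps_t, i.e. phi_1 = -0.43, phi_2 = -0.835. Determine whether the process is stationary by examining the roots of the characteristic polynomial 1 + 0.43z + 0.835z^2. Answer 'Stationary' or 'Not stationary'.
\text{Stationary}

The AR(p) characteristic polynomial is P(z) = 1 + 0.43z + 0.835z^2.
Stationarity requires all roots to lie outside the unit circle, i.e. |z| > 1 for every root.
Set 1 + (0.43) z + (0.835) z^2 = 0, i.e. a z^2 + b z + c = 0 with a = 0.835, b = 0.43, c = 1.
Discriminant D = b^2 - 4ac = (0.43)^2 - 4*(0.835)*1 = 0.1849 - (3.34) = -3.1551.
D < 0, so the roots are the complex-conjugate pair z = (-b +/- i sqrt(-D)) / (2a) = -0.2575 +/- 1.0636i.
For a conjugate pair |z|^2 = z * conj(z) = (product of roots) = c/a = 1/(0.835) = 1.197605, so |z| = sqrt(1.197605) = 1.0944 for both roots.
Moduli of all roots: 1.0944, 1.0944.
All moduli strictly greater than 1? Yes.
Verdict: Stationary.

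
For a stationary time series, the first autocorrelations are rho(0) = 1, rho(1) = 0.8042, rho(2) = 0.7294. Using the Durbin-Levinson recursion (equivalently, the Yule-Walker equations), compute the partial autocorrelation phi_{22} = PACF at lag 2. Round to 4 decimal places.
\phi_{22} = 0.2340

The PACF at lag k is phi_{kk}, the last component of the solution
to the Yule-Walker system G_k phi = r_k where
  (G_k)_{ij} = rho(|i - j|), (r_k)_i = rho(i), i,j = 1..k.
Equivalently, Durbin-Levinson gives phi_{kk} iteratively:
  phi_{11} = rho(1)
  phi_{kk} = [rho(k) - sum_{j=1..k-1} phi_{k-1,j} rho(k-j)]
            / [1 - sum_{j=1..k-1} phi_{k-1,j} rho(j)],
  phi_{k,j} = phi_{k-1,j} - phi_{kk} phi_{k-1,k-j},  j = 1..k-1.
Step k = 1:
  phi_11 = rho(1) = 0.8042.
Step k = 2:
  phi_22 = [rho(2) - phi_11 rho(1)] / [1 - phi_11 rho(1)] = [0.7294 - (0.8042)(0.8042)] / [1 - (0.8042)(0.8042)]
         = 0.08266236 / 0.35326236 = 0.234.
Therefore phi_{22} = 0.2340.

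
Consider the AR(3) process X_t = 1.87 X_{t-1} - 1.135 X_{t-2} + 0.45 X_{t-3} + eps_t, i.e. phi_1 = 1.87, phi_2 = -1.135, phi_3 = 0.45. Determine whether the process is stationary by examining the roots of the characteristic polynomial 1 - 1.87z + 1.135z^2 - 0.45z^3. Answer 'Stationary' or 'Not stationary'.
\text{Not stationary}

The AR(p) characteristic polynomial is P(z) = 1 - 1.87z + 1.135z^2 - 0.45z^3.
Stationarity requires all roots to lie outside the unit circle, i.e. |z| > 1 for every root.
Degree 3: look for a simple real root z0 first, then factor out (1 - z/z0) and solve the remaining quadratic.
Testing z0 = 0.8: P(0.8) = 1 + (-1.87)(0.8) + (1.135)(0.8)^2 + (-0.45)(0.8)^3
  = 1 + (-1.496) + (0.7264) + (-0.2304) = 0.  So z_0 = 0.8 is a root, |z_0| = 0.8.
Divide out the factor (1 - 1.25 z) = (1 - z/z0) (since 1/z0 = 1.25):
  P(z) = (1 - 1.25 z)(1 + (-0.62) z + (0.36) z^2)
  [check: z-coef -0.62 - (1.25) = -1.87; z^2-coef 0.36 - (1.25)(-0.62) = 1.135; z^3-coef -(1.25)(0.36) = -0.45.]
Remaining roots from the quadratic factor 1 + (-0.62) z + (0.36) z^2:
  Set 1 + (-0.62) z + (0.36) z^2 = 0, i.e. a z^2 + b z + c = 0 with a = 0.36, b = -0.62, c = 1.
  Discriminant D = b^2 - 4ac = (-0.62)^2 - 4*(0.36)*1 = 0.3844 - (1.44) = -1.0556.
  D < 0, so the roots are the complex-conjugate pair z = (-b +/- i sqrt(-D)) / (2a) = 0.8611 +/- 1.427i.
  For a conjugate pair |z|^2 = z * conj(z) = (product of roots) = c/a = 1/(0.36) = 2.777778, so |z| = sqrt(2.777778) = 1.6667 for both roots.
Moduli of all roots: 0.8000, 1.6667, 1.6667.
All moduli strictly greater than 1? No.
Verdict: Not stationary.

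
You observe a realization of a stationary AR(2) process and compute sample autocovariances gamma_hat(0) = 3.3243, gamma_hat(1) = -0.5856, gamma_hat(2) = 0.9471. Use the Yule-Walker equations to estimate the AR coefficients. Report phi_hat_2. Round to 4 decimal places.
\hat\phi_{2} = 0.2620

The Yule-Walker equations for an AR(p) process read, in matrix form,
  Gamma_p phi = r_p,   with   (Gamma_p)_{ij} = gamma(|i - j|),
                       (r_p)_i = gamma(i),   i,j = 1..p.
Substitute the sample gammas (Toeplitz matrix and right-hand side of size 2):
  Gamma_p = [[3.3243, -0.5856], [-0.5856, 3.3243]]
  r_p     = [-0.5856, 0.9471]
Written out:
  3.3243 phi_1 - 0.5856 phi_2 = -0.5856
  -0.5856 phi_1 + 3.3243 phi_2 = 0.9471
Solve by Cramer's rule:
  det = gamma(0)^2 - gamma(1)^2 = (3.3243)^2 - (-0.5856)^2 = 11.05097049 - 0.34292736 = 10.70804313
  phi_hat_1 = [gamma(1) gamma(0) - gamma(1) gamma(2)] / det = [(-0.5856)(3.3243) - (-0.5856)(0.9471)] / 10.70804313 = -1.39208832 / 10.70804313 = -0.13
  phi_hat_2 = [gamma(0) gamma(2) - gamma(1)^2] / det = [(3.3243)(0.9471) - (-0.5856)^2] / 10.70804313 = 2.80551717 / 10.70804313 = 0.262
So phi_hat = [-0.1300, 0.2620].
Therefore phi_hat_2 = 0.2620.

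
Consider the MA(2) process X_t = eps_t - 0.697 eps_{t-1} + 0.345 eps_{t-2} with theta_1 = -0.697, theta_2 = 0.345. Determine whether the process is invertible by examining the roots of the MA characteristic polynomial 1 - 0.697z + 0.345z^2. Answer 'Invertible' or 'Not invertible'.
\text{Invertible}

The MA(q) characteristic polynomial is P(z) = 1 - 0.697z + 0.345z^2.
Invertibility requires all roots to lie outside the unit circle, i.e. |z| > 1 for every root.
Set 1 + (-0.697) z + (0.345) z^2 = 0, i.e. a z^2 + b z + c = 0 with a = 0.345, b = -0.697, c = 1.
Discriminant D = b^2 - 4ac = (-0.697)^2 - 4*(0.345)*1 = 0.485809 - (1.38) = -0.894191.
D < 0, so the roots are the complex-conjugate pair z = (-b +/- i sqrt(-D)) / (2a) = 1.0101 +/- 1.3705i.
For a conjugate pair |z|^2 = z * conj(z) = (product of roots) = c/a = 1/(0.345) = 2.898551, so |z| = sqrt(2.898551) = 1.7025 for both roots.
Moduli of all roots: 1.7025, 1.7025.
All moduli strictly greater than 1? Yes.
Verdict: Invertible.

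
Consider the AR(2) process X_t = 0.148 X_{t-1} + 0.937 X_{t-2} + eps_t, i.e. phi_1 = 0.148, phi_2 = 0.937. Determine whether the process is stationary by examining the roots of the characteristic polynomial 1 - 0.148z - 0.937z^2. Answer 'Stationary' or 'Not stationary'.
\text{Not stationary}

The AR(p) characteristic polynomial is P(z) = 1 - 0.148z - 0.937z^2.
Stationarity requires all roots to lie outside the unit circle, i.e. |z| > 1 for every root.
Set 1 + (-0.148) z + (-0.937) z^2 = 0, i.e. a z^2 + b z + c = 0 with a = -0.937, b = -0.148, c = 1.
Discriminant D = b^2 - 4ac = (-0.148)^2 - 4*(-0.937)*1 = 0.021904 - (-3.748) = 3.769904.
D >= 0, so the roots are real: z = (-b +/- sqrt(D)) / (2a) = (0.148 +/- 1.941624) / (-1.874).
  z_1 = (0.148 + 1.941624) / (-1.874) = -1.1151,   |z_1| = 1.1151.
  z_2 = (0.148 - 1.941624) / (-1.874) = 0.9571,   |z_2| = 0.9571.
Moduli of all roots: 1.1151, 0.9571.
All moduli strictly greater than 1? No.
Verdict: Not stationary.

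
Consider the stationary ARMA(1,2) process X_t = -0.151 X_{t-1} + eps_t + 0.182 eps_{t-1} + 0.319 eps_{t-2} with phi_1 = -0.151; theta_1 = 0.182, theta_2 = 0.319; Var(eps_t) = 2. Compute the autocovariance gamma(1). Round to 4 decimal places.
\gamma(1) = 0.0510

Multiply the model equation by X_{t-k} and take expectations. With theta_0 = psi_0 = 1 and psi_j the MA(infinity) weights, this gives
  gamma(k) - sum_i phi_i gamma(k-i) = c_k,
  c_k = sigma^2 * sum_{j=k..q} theta_j psi_{j-k}   (c_k = 0 for k > q),
using gamma(-m) = gamma(m).
psi-weights needed (psi_j = theta_j + sum_i phi_i psi_{j-i}):
  psi_1 = theta_1 + phi_1 = 0.182 + (-0.151) = 0.031
  psi_2 = theta_2 + phi_1 psi_1 = 0.319 + (-0.151)(0.031) = 0.314319
Right-hand sides:
  c_0 = sigma^2 (1 + theta_1 psi_1 + theta_2 psi_2) = 2 * (1 + (0.182)(0.031) + (0.319)(0.314319)) = 2 * 1.10591 = 2.21182
  c_1 = sigma^2 (theta_1 + theta_2 psi_1) = 2 * (0.182 + (0.319)(0.031)) = 0.383778
  c_2 = sigma^2 theta_2 = 2 * (0.319) = 0.638
Equations for k = 0 and k = 1 (AR order 1):
  gamma(0) = phi_1 gamma(1) + c_0
  gamma(1) = phi_1 gamma(0) + c_1
Substituting the second into the first: gamma(0) (1 - phi_1^2) = c_0 + phi_1 c_1, so
  gamma(0) = (c_0 + phi_1 c_1) / (1 - phi_1^2) = (2.21182 + (-0.151)(0.383778)) / (1 - (-0.151)^2) = 2.153869 / 0.977199 = 2.204125.
  gamma(1) = phi_1 gamma(0) + c_1 = (-0.151)(2.204125) + (0.383778) = 0.050955.
Therefore gamma(1) = 0.0510 (to 4 decimal places).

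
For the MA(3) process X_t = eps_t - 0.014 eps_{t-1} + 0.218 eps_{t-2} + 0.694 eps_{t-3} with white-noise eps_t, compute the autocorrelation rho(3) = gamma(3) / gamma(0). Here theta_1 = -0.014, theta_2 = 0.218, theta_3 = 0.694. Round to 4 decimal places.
\rho(3) = 0.4538

For an MA(q) process with theta_0 = 1, the autocovariance is
  gamma(k) = sigma^2 * sum_{i=0..q-k} theta_i * theta_{i+k},
and rho(k) = gamma(k) / gamma(0). Sigma^2 cancels.
  numerator   = (1)*(0.694) = 0.694.
  denominator = (1)^2 + (-0.014)^2 + (0.218)^2 + (0.694)^2 = 1.529356.
  rho(3) = 0.694 / 1.529356 = 0.4538.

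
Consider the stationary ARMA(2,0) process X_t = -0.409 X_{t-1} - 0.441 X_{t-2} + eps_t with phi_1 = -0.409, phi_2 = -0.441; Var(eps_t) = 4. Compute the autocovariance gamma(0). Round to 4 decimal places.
\gamma(0) = 5.4008

Multiply the model equation by X_{t-k} and take expectations. With theta_0 = psi_0 = 1 and psi_j the MA(infinity) weights, this gives
  gamma(k) - sum_i phi_i gamma(k-i) = c_k,
  c_k = sigma^2 * sum_{j=k..q} theta_j psi_{j-k}   (c_k = 0 for k > q),
using gamma(-m) = gamma(m).
Pure AR (q = 0): c_0 = sigma^2 = 4, c_k = 0 for k >= 1.
Equations for k = 0, 1, 2 (AR order 2, c_2 = 0):
  (E0) gamma(0) = phi_1 gamma(1) + phi_2 gamma(2) + c_0
  (E1) gamma(1) = phi_1 gamma(0) + phi_2 gamma(1) + c_1
  (E2) gamma(2) = phi_1 gamma(1) + phi_2 gamma(0)
From (E1): gamma(1) = A gamma(0) + B with
  A = phi_1 / (1 - phi_2) = -0.409 / 1.441 = -0.283831,   B = c_1 / (1 - phi_2) = 0 / 1.441 = 0.
Insert (E2) into (E0): gamma(0) (1 - phi_2^2) = phi_1 (1 + phi_2) gamma(1) + c_0.
  phi_1 (1 + phi_2) = (-0.409)(0.559) = -0.228631,   1 - phi_2^2 = 0.805519.
Replace gamma(1) by A gamma(0) + B and collect gamma(0):
  gamma(0) [0.805519 - (-0.228631)(-0.283831)] = c_0 = 4
  gamma(0) * 0.740627 = 4
  gamma(0) = 4 / 0.740627 = 5.400833.
Therefore gamma(0) = 5.4008 (to 4 decimal places).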